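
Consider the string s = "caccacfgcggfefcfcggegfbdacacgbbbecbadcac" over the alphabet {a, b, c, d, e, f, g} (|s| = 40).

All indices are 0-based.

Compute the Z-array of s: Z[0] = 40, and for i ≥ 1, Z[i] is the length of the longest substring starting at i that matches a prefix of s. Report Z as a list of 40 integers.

[40, 0, 1, 3, 0, 1, 0, 0, 1, 0, 0, 0, 0, 0, 1, 0, 1, 0, 0, 0, 0, 0, 0, 0, 0, 3, 0, 1, 0, 0, 0, 0, 0, 1, 0, 0, 0, 3, 0, 1]

Z[0]=40
i=1: outside box; Z[1]=0
i=2: outside box; Z[2]=1 scan→box=[2,3)
i=3: outside box; Z[3]=3 scan→box=[3,6)
i=4: min(r-i=2, Z[1]=0)=0; Z[4]=0
i=5: min(r-i=1, Z[2]=1)=1; Z[5]=1
i=6: outside box; Z[6]=0
i=7: outside box; Z[7]=0
i=8: outside box; Z[8]=1 scan→box=[8,9)
i=9: outside box; Z[9]=0
i=10: outside box; Z[10]=0
i=11: outside box; Z[11]=0
i=12: outside box; Z[12]=0
i=13: outside box; Z[13]=0
i=14: outside box; Z[14]=1 scan→box=[14,15)
i=15: outside box; Z[15]=0
i=16: outside box; Z[16]=1 scan→box=[16,17)
i=17: outside box; Z[17]=0
i=18: outside box; Z[18]=0
i=19: outside box; Z[19]=0
i=20: outside box; Z[20]=0
i=21: outside box; Z[21]=0
i=22: outside box; Z[22]=0
i=23: outside box; Z[23]=0
i=24: outside box; Z[24]=0
i=25: outside box; Z[25]=3 scan→box=[25,28)
i=26: min(r-i=2, Z[1]=0)=0; Z[26]=0
i=27: min(r-i=1, Z[2]=1)=1; Z[27]=1
i=28: outside box; Z[28]=0
i=29: outside box; Z[29]=0
i=30: outside box; Z[30]=0
i=31: outside box; Z[31]=0
i=32: outside box; Z[32]=0
i=33: outside box; Z[33]=1 scan→box=[33,34)
i=34: outside box; Z[34]=0
i=35: outside box; Z[35]=0
i=36: outside box; Z[36]=0
i=37: outside box; Z[37]=3 scan→box=[37,40)
i=38: min(r-i=2, Z[1]=0)=0; Z[38]=0
i=39: min(r-i=1, Z[2]=1)=1; Z[39]=1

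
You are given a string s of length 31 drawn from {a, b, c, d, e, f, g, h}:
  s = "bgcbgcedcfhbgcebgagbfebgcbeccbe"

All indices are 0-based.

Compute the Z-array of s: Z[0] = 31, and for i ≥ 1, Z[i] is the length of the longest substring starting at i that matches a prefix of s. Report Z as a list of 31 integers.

Z[0]=31
i=1: outside box; Z[1]=0
i=2: outside box; Z[2]=0
i=3: outside box; Z[3]=3 scan→box=[3,6)
i=4: min(r-i=2, Z[1]=0)=0; Z[4]=0
i=5: min(r-i=1, Z[2]=0)=0; Z[5]=0
i=6: outside box; Z[6]=0
i=7: outside box; Z[7]=0
i=8: outside box; Z[8]=0
i=9: outside box; Z[9]=0
i=10: outside box; Z[10]=0
i=11: outside box; Z[11]=3 scan→box=[11,14)
i=12: min(r-i=2, Z[1]=0)=0; Z[12]=0
i=13: min(r-i=1, Z[2]=0)=0; Z[13]=0
i=14: outside box; Z[14]=0
i=15: outside box; Z[15]=2 scan→box=[15,17)
i=16: min(r-i=1, Z[1]=0)=0; Z[16]=0
i=17: outside box; Z[17]=0
i=18: outside box; Z[18]=0
i=19: outside box; Z[19]=1 scan→box=[19,20)
i=20: outside box; Z[20]=0
i=21: outside box; Z[21]=0
i=22: outside box; Z[22]=4 scan→box=[22,26)
i=23: min(r-i=3, Z[1]=0)=0; Z[23]=0
i=24: min(r-i=2, Z[2]=0)=0; Z[24]=0
i=25: min(r-i=1, Z[3]=3)=1; Z[25]=1
i=26: outside box; Z[26]=0
i=27: outside box; Z[27]=0
i=28: outside box; Z[28]=0
i=29: outside box; Z[29]=1 scan→box=[29,30)
i=30: outside box; Z[30]=0

[31, 0, 0, 3, 0, 0, 0, 0, 0, 0, 0, 3, 0, 0, 0, 2, 0, 0, 0, 1, 0, 0, 4, 0, 0, 1, 0, 0, 0, 1, 0]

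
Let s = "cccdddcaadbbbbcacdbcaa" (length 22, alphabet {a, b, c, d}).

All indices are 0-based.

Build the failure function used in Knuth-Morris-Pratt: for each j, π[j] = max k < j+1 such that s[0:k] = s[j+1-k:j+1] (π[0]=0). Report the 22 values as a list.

π[0] = 0
j=1 s[j]='c': π[1]=1 (border 'c')
j=2 s[j]='c': π[2]=2 (border 'cc')
j=3 s[j]='d': k: 2→1→0; π[3]=0 (border '')
j=4 s[j]='d': π[4]=0 (border '')
j=5 s[j]='d': π[5]=0 (border '')
j=6 s[j]='c': π[6]=1 (border 'c')
j=7 s[j]='a': k: 1→0; π[7]=0 (border '')
j=8 s[j]='a': π[8]=0 (border '')
j=9 s[j]='d': π[9]=0 (border '')
j=10 s[j]='b': π[10]=0 (border '')
j=11 s[j]='b': π[11]=0 (border '')
j=12 s[j]='b': π[12]=0 (border '')
j=13 s[j]='b': π[13]=0 (border '')
j=14 s[j]='c': π[14]=1 (border 'c')
j=15 s[j]='a': k: 1→0; π[15]=0 (border '')
j=16 s[j]='c': π[16]=1 (border 'c')
j=17 s[j]='d': k: 1→0; π[17]=0 (border '')
j=18 s[j]='b': π[18]=0 (border '')
j=19 s[j]='c': π[19]=1 (border 'c')
j=20 s[j]='a': k: 1→0; π[20]=0 (border '')
j=21 s[j]='a': π[21]=0 (border '')

[0, 1, 2, 0, 0, 0, 1, 0, 0, 0, 0, 0, 0, 0, 1, 0, 1, 0, 0, 1, 0, 0]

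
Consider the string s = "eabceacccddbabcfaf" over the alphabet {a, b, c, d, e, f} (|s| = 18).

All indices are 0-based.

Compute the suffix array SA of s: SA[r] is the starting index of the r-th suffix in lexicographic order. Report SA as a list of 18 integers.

[1, 12, 5, 16, 11, 2, 13, 6, 7, 8, 3, 14, 10, 9, 0, 4, 17, 15]

rank | idx | suffix
   0 |   1 | abceacccddbabcfaf
   1 |  12 | abcfaf
   2 |   5 | acccddbabcfaf
   3 |  16 | af
   4 |  11 | babcfaf
   5 |   2 | bceacccddbabcfaf
   6 |  13 | bcfaf
   7 |   6 | cccddbabcfaf
   8 |   7 | ccddbabcfaf
   9 |   8 | cddbabcfaf
  10 |   3 | ceacccddbabcfaf
  11 |  14 | cfaf
  12 |  10 | dbabcfaf
  13 |   9 | ddbabcfaf
  14 |   0 | eabceacccddbabcfaf
  15 |   4 | eacccddbabcfaf
  16 |  17 | f
  17 |  15 | faf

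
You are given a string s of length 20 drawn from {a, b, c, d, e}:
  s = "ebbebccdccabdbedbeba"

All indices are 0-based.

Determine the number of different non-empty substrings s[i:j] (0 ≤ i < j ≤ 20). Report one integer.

187

rank | idx | suffix
   0 |  19 | a
   1 |  10 | abdbedbeba
   2 |  18 | ba
   3 |   1 | bbebccdccabdbedbeba
   4 |   4 | bccdccabdbedbeba
   5 |  11 | bdbedbeba
   6 |  16 | beba
   7 |   2 | bebccdccabdbedbeba
   8 |  13 | bedbeba
   9 |   9 | cabdbedbeba
  10 |   8 | ccabdbedbeba
  11 |   5 | ccdccabdbedbeba
  12 |   6 | cdccabdbedbeba
  13 |  15 | dbeba
  14 |  12 | dbedbeba
  15 |   7 | dccabdbedbeba
  16 |  17 | eba
  17 |   0 | ebbebccdccabdbedbeba
  18 |   3 | ebccdccabdbedbeba
  19 |  14 | edbeba

SA = [19, 10, 18, 1, 4, 11, 16, 2, 13, 9, 8, 5, 6, 15, 12, 7, 17, 0, 3, 14]
rank  pair      lcp
   1  s[19:],s[10:]  1  'a'
   2  s[10:],s[18:]  0  ''
   3  s[18:],s[1:]  1  'b'
   4  s[1:],s[4:]  1  'b'
   5  s[4:],s[11:]  1  'b'
   6  s[11:],s[16:]  1  'b'
   7  s[16:],s[2:]  3  'beb'
   8  s[2:],s[13:]  2  'be'
   9  s[13:],s[9:]  0  ''
  10  s[9:],s[8:]  1  'c'
  11  s[8:],s[5:]  2  'cc'
  12  s[5:],s[6:]  1  'c'
  13  s[6:],s[15:]  0  ''
  14  s[15:],s[12:]  3  'dbe'
  15  s[12:],s[7:]  1  'd'
  16  s[7:],s[17:]  0  ''
  17  s[17:],s[0:]  2  'eb'
  18  s[0:],s[3:]  2  'eb'
  19  s[3:],s[14:]  1  'e'

n(n+1)/2 = 20·21/2 = 210
Σ LCP = 0 + 1 + 0 + 1 + 1 + 1 + 1 + 3 + 2 + 0 + 1 + 2 + 1 + 0 + 3 + 1 + 0 + 2 + 2 + 1 = 23
distinct = 210 − 23 = 187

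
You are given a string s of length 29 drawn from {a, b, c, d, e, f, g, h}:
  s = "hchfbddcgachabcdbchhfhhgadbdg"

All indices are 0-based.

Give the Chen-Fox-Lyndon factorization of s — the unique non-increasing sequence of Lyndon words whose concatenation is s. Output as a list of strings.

emit factor 1: 'h' (i=0, period=1)
emit factor 2: 'chf' (i=1, period=3)
emit factor 3: 'bddcg' (i=4, period=5)
emit factor 4: 'ach' (i=9, period=3)
emit factor 5: 'abcdbchhfhhgadbdg' (i=12, period=17)

["h", "chf", "bddcg", "ach", "abcdbchhfhhgadbdg"]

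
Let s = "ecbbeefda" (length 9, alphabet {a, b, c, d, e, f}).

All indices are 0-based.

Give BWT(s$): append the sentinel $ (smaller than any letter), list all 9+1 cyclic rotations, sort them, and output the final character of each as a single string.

rank  rotation    last
    0  $ecbbeefda  a
    1  a$ecbbeefd  d
    2  bbeefda$ec  c
    3  beefda$ecb  b
    4  cbbeefda$e  e
    5  da$ecbbeef  f
    6  ecbbeefda$  $
    7  eefda$ecbb  b
    8  efda$ecbbe  e
    9  fda$ecbbee  e

adcbef$bee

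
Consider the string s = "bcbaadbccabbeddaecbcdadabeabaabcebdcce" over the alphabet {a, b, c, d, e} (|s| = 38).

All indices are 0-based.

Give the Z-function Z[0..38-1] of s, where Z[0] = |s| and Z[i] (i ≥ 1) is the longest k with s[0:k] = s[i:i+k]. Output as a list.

Z[0]=38
i=1: fresh scan; Z[1]=0
i=2: fresh scan; Z[2]=1 grow→box=[2,3)
i=3: fresh scan; Z[3]=0
i=4: fresh scan; Z[4]=0
i=5: fresh scan; Z[5]=0
i=6: fresh scan; Z[6]=2 grow→box=[6,8)
i=7: min(r-i=1, Z[1]=0)=0; Z[7]=0
i=8: fresh scan; Z[8]=0
i=9: fresh scan; Z[9]=0
i=10: fresh scan; Z[10]=1 grow→box=[10,11)
i=11: fresh scan; Z[11]=1 grow→box=[11,12)
i=12: fresh scan; Z[12]=0
i=13: fresh scan; Z[13]=0
i=14: fresh scan; Z[14]=0
i=15: fresh scan; Z[15]=0
i=16: fresh scan; Z[16]=0
i=17: fresh scan; Z[17]=0
i=18: fresh scan; Z[18]=2 grow→box=[18,20)
i=19: min(r-i=1, Z[1]=0)=0; Z[19]=0
i=20: fresh scan; Z[20]=0
i=21: fresh scan; Z[21]=0
i=22: fresh scan; Z[22]=0
i=23: fresh scan; Z[23]=0
i=24: fresh scan; Z[24]=1 grow→box=[24,25)
i=25: fresh scan; Z[25]=0
i=26: fresh scan; Z[26]=0
i=27: fresh scan; Z[27]=1 grow→box=[27,28)
i=28: fresh scan; Z[28]=0
i=29: fresh scan; Z[29]=0
i=30: fresh scan; Z[30]=2 grow→box=[30,32)
i=31: min(r-i=1, Z[1]=0)=0; Z[31]=0
i=32: fresh scan; Z[32]=0
i=33: fresh scan; Z[33]=1 grow→box=[33,34)
i=34: fresh scan; Z[34]=0
i=35: fresh scan; Z[35]=0
i=36: fresh scan; Z[36]=0
i=37: fresh scan; Z[37]=0

[38, 0, 1, 0, 0, 0, 2, 0, 0, 0, 1, 1, 0, 0, 0, 0, 0, 0, 2, 0, 0, 0, 0, 0, 1, 0, 0, 1, 0, 0, 2, 0, 0, 1, 0, 0, 0, 0]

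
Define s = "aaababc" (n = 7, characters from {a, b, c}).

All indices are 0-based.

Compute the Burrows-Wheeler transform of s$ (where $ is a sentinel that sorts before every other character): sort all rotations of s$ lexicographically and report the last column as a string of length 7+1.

c$aabaab

rank  rotation  last
    0  $aaababc  c
    1  aaababc$  $
    2  aababc$a  a
    3  ababc$aa  a
    4  abc$aaab  b
    5  babc$aaa  a
    6  bc$aaaba  a
    7  c$aaabab  b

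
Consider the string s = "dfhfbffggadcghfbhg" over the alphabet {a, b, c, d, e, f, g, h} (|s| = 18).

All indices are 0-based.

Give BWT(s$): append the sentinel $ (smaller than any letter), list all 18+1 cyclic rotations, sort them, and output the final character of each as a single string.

rank  rotation             last
    0  $dfhfbffggadcghfbhg  g
    1  adcghfbhg$dfhfbffgg  g
    2  bffggadcghfbhg$dfhf  f
    3  bhg$dfhfbffggadcghf  f
    4  cghfbhg$dfhfbffggad  d
    5  dcghfbhg$dfhfbffgga  a
    6  dfhfbffggadcghfbhg$  $
    7  fbffggadcghfbhg$dfh  h
    8  fbhg$dfhfbffggadcgh  h
    9  ffggadcghfbhg$dfhfb  b
   10  fggadcghfbhg$dfhfbf  f
   11  fhfbffggadcghfbhg$d  d
   12  g$dfhfbffggadcghfbh  h
   13  gadcghfbhg$dfhfbffg  g
   14  ggadcghfbhg$dfhfbff  f
   15  ghfbhg$dfhfbffggadc  c
   16  hfbffggadcghfbhg$df  f
   17  hfbhg$dfhfbffggadcg  g
   18  hg$dfhfbffggadcghfb  b

ggffda$hhbfdhgfcfgb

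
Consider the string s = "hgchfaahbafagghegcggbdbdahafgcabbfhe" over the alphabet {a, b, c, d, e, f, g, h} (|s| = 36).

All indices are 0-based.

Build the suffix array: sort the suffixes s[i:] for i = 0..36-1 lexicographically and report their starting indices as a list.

[5, 30, 9, 26, 11, 24, 6, 8, 31, 22, 20, 32, 29, 17, 2, 23, 21, 35, 15, 4, 10, 27, 33, 19, 28, 16, 1, 18, 12, 13, 25, 7, 34, 14, 3, 0]

rank→(start, suffix):
  0 → (5, 'aahbafagghegcggbdbdahafgcabbfhe')
  1 → (30, 'abbfhe')
  2 → (9, 'afagghegcggbdbdahafgcabbfhe')
  3 → (26, 'afgcabbfhe')
  4 → (11, 'agghegcggbdbdahafgcabbfhe')
  5 → (24, 'ahafgcabbfhe')
  6 → (6, 'ahbafagghegcggbdbdahafgcabbfhe')
  7 → (8, 'bafagghegcggbdbdahafgcabbfhe')
  8 → (31, 'bbfhe')
  9 → (22, 'bdahafgcabbfhe')
  10 → (20, 'bdbdahafgcabbfhe')
  11 → (32, 'bfhe')
  12 → (29, 'cabbfhe')
  13 → (17, 'cggbdbdahafgcabbfhe')
  14 → (2, 'chfaahbafagghegcggbdbdahafgcabbfhe')
  15 → (23, 'dahafgcabbfhe')
  16 → (21, 'dbdahafgcabbfhe')
  17 → (35, 'e')
  18 → (15, 'egcggbdbdahafgcabbfhe')
  19 → (4, 'faahbafagghegcggbdbdahafgcabbfhe')
  20 → (10, 'fagghegcggbdbdahafgcabbfhe')
  21 → (27, 'fgcabbfhe')
  22 → (33, 'fhe')
  23 → (19, 'gbdbdahafgcabbfhe')
  24 → (28, 'gcabbfhe')
  25 → (16, 'gcggbdbdahafgcabbfhe')
  26 → (1, 'gchfaahbafagghegcggbdbdahafgcabbfhe')
  27 → (18, 'ggbdbdahafgcabbfhe')
  28 → (12, 'gghegcggbdbdahafgcabbfhe')
  29 → (13, 'ghegcggbdbdahafgcabbfhe')
  30 → (25, 'hafgcabbfhe')
  31 → (7, 'hbafagghegcggbdbdahafgcabbfhe')
  32 → (34, 'he')
  33 → (14, 'hegcggbdbdahafgcabbfhe')
  34 → (3, 'hfaahbafagghegcggbdbdahafgcabbfhe')
  35 → (0, 'hgchfaahbafagghegcggbdbdahafgcabbfhe')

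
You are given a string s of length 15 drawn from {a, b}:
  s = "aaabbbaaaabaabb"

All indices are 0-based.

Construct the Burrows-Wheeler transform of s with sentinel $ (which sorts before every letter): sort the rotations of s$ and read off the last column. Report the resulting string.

bba$abaaaabbaaba

rank  rotation          last
    0  $aaabbbaaaabaabb  b
    1  aaaabaabb$aaabbb  b
    2  aaabaabb$aaabbba  a
    3  aaabbbaaaabaabb$  $
    4  aabaabb$aaabbbaa  a
    5  aabb$aaabbbaaaab  b
    6  aabbbaaaabaabb$a  a
    7  abaabb$aaabbbaaa  a
    8  abb$aaabbbaaaaba  a
    9  abbbaaaabaabb$aa  a
   10  b$aaabbbaaaabaab  b
   11  baaaabaabb$aaabb  b
   12  baabb$aaabbbaaaa  a
   13  bb$aaabbbaaaabaa  a
   14  bbaaaabaabb$aaab  b
   15  bbbaaaabaabb$aaa  a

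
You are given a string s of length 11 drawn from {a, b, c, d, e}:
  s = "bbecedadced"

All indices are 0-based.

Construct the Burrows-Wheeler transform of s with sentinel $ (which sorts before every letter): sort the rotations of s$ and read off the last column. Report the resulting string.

dd$bdeeeabcc

rank  rotation      last
    0  $bbecedadced  d
    1  adced$bbeced  d
    2  bbecedadced$  $
    3  becedadced$b  b
    4  ced$bbecedad  d
    5  cedadced$bbe  e
    6  d$bbecedadce  e
    7  dadced$bbece  e
    8  dced$bbeceda  a
    9  ecedadced$bb  b
   10  ed$bbecedadc  c
   11  edadced$bbec  c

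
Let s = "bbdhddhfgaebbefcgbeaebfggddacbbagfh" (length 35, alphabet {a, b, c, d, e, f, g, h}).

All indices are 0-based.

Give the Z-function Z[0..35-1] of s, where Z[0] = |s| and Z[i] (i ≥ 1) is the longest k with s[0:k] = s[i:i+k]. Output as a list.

[35, 1, 0, 0, 0, 0, 0, 0, 0, 0, 0, 2, 1, 0, 0, 0, 0, 1, 0, 0, 0, 1, 0, 0, 0, 0, 0, 0, 0, 2, 1, 0, 0, 0, 0]

Z[0]=35
i=1: i≥r, start 0; Z[1]=1 extend→box=[1,2)
i=2: i≥r, start 0; Z[2]=0
i=3: i≥r, start 0; Z[3]=0
i=4: i≥r, start 0; Z[4]=0
i=5: i≥r, start 0; Z[5]=0
i=6: i≥r, start 0; Z[6]=0
i=7: i≥r, start 0; Z[7]=0
i=8: i≥r, start 0; Z[8]=0
i=9: i≥r, start 0; Z[9]=0
i=10: i≥r, start 0; Z[10]=0
i=11: i≥r, start 0; Z[11]=2 extend→box=[11,13)
i=12: min(r-i=1, Z[1]=1)=1; Z[12]=1
i=13: i≥r, start 0; Z[13]=0
i=14: i≥r, start 0; Z[14]=0
i=15: i≥r, start 0; Z[15]=0
i=16: i≥r, start 0; Z[16]=0
i=17: i≥r, start 0; Z[17]=1 extend→box=[17,18)
i=18: i≥r, start 0; Z[18]=0
i=19: i≥r, start 0; Z[19]=0
i=20: i≥r, start 0; Z[20]=0
i=21: i≥r, start 0; Z[21]=1 extend→box=[21,22)
i=22: i≥r, start 0; Z[22]=0
i=23: i≥r, start 0; Z[23]=0
i=24: i≥r, start 0; Z[24]=0
i=25: i≥r, start 0; Z[25]=0
i=26: i≥r, start 0; Z[26]=0
i=27: i≥r, start 0; Z[27]=0
i=28: i≥r, start 0; Z[28]=0
i=29: i≥r, start 0; Z[29]=2 extend→box=[29,31)
i=30: min(r-i=1, Z[1]=1)=1; Z[30]=1
i=31: i≥r, start 0; Z[31]=0
i=32: i≥r, start 0; Z[32]=0
i=33: i≥r, start 0; Z[33]=0
i=34: i≥r, start 0; Z[34]=0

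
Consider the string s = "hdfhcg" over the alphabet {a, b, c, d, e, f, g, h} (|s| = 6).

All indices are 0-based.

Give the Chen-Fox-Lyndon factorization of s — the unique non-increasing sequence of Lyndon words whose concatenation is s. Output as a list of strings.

emit factor 1: 'h' (i=0, period=1)
emit factor 2: 'dfh' (i=1, period=3)
emit factor 3: 'cg' (i=4, period=2)

["h", "dfh", "cg"]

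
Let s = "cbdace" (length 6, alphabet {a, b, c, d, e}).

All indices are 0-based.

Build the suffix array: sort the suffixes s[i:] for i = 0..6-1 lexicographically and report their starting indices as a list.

[3, 1, 0, 4, 2, 5]

sorted suffixes:
  #0 SA[0]=3  'ace'
  #1 SA[1]=1  'bdace'
  #2 SA[2]=0  'cbdace'
  #3 SA[3]=4  'ce'
  #4 SA[4]=2  'dace'
  #5 SA[5]=5  'e'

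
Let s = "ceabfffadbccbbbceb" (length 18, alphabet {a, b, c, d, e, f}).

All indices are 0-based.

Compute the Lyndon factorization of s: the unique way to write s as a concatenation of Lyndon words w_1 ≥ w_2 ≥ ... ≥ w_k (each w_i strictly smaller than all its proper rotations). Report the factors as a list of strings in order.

["ce", "abfffadbccbbbceb"]

emit factor 1: 'ce' (i=0, period=2)
emit factor 2: 'abfffadbccbbbceb' (i=2, period=16)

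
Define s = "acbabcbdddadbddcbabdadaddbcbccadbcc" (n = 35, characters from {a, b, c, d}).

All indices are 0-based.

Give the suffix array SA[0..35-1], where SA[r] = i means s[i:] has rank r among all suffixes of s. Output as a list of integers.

sorted suffixes:
  #0 SA[0]=3  'abcbdddadbddcbabdadaddbcbccadbcc'
  #1 SA[1]=17  'abdadaddbcbccadbcc'
  #2 SA[2]=0  'acbabcbdddadbddcbabdadaddbcbccadbcc'
  #3 SA[3]=20  'adaddbcbccadbcc'
  #4 SA[4]=30  'adbcc'
  #5 SA[5]=10  'adbddcbabdadaddbcbccadbcc'
  #6 SA[6]=22  'addbcbccadbcc'
  #7 SA[7]=2  'babcbdddadbddcbabdadaddbcbccadbcc'
  #8 SA[8]=16  'babdadaddbcbccadbcc'
  #9 SA[9]=25  'bcbccadbcc'
  #10 SA[10]=4  'bcbdddadbddcbabdadaddbcbccadbcc'
  #11 SA[11]=32  'bcc'
  #12 SA[12]=27  'bccadbcc'
  #13 SA[13]=18  'bdadaddbcbccadbcc'
  #14 SA[14]=12  'bddcbabdadaddbcbccadbcc'
  #15 SA[15]=6  'bdddadbddcbabdadaddbcbccadbcc'
  #16 SA[16]=34  'c'
  #17 SA[17]=29  'cadbcc'
  #18 SA[18]=1  'cbabcbdddadbddcbabdadaddbcbccadbcc'
  #19 SA[19]=15  'cbabdadaddbcbccadbcc'
  #20 SA[20]=26  'cbccadbcc'
  #21 SA[21]=5  'cbdddadbddcbabdadaddbcbccadbcc'
  #22 SA[22]=33  'cc'
  #23 SA[23]=28  'ccadbcc'
  #24 SA[24]=19  'dadaddbcbccadbcc'
  #25 SA[25]=9  'dadbddcbabdadaddbcbccadbcc'
  #26 SA[26]=21  'daddbcbccadbcc'
  #27 SA[27]=24  'dbcbccadbcc'
  #28 SA[28]=31  'dbcc'
  #29 SA[29]=11  'dbddcbabdadaddbcbccadbcc'
  #30 SA[30]=14  'dcbabdadaddbcbccadbcc'
  #31 SA[31]=8  'ddadbddcbabdadaddbcbccadbcc'
  #32 SA[32]=23  'ddbcbccadbcc'
  #33 SA[33]=13  'ddcbabdadaddbcbccadbcc'
  #34 SA[34]=7  'dddadbddcbabdadaddbcbccadbcc'

[3, 17, 0, 20, 30, 10, 22, 2, 16, 25, 4, 32, 27, 18, 12, 6, 34, 29, 1, 15, 26, 5, 33, 28, 19, 9, 21, 24, 31, 11, 14, 8, 23, 13, 7]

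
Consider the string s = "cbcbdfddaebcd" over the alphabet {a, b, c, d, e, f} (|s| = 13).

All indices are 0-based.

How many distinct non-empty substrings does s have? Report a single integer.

82

rank→(start, suffix):
  0 → (8, 'aebcd')
  1 → (1, 'bcbdfddaebcd')
  2 → (10, 'bcd')
  3 → (3, 'bdfddaebcd')
  4 → (0, 'cbcbdfddaebcd')
  5 → (2, 'cbdfddaebcd')
  6 → (11, 'cd')
  7 → (12, 'd')
  8 → (7, 'daebcd')
  9 → (6, 'ddaebcd')
  10 → (4, 'dfddaebcd')
  11 → (9, 'ebcd')
  12 → (5, 'fddaebcd')

SA = [8, 1, 10, 3, 0, 2, 11, 12, 7, 6, 4, 9, 5]
i: (SA[i-1],SA[i]) lcp shared
  1: (8,1) 0 ''
  2: (1,10) 2 'bc'
  3: (10,3) 1 'b'
  4: (3,0) 0 ''
  5: (0,2) 2 'cb'
  6: (2,11) 1 'c'
  7: (11,12) 0 ''
  8: (12,7) 1 'd'
  9: (7,6) 1 'd'
  10: (6,4) 1 'd'
  11: (4,9) 0 ''
  12: (9,5) 0 ''

n(n+1)/2 = 13·14/2 = 91
Σ LCP = 0 + 0 + 2 + 1 + 0 + 2 + 1 + 0 + 1 + 1 + 1 + 0 + 0 = 9
distinct = 91 − 9 = 82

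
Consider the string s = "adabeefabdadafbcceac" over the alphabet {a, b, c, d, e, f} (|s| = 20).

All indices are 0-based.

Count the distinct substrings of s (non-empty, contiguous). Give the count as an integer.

191

rank→(start, suffix):
  0 → (7, 'abdadafbcceac')
  1 → (2, 'abeefabdadafbcceac')
  2 → (18, 'ac')
  3 → (0, 'adabeefabdadafbcceac')
  4 → (10, 'adafbcceac')
  5 → (12, 'afbcceac')
  6 → (14, 'bcceac')
  7 → (8, 'bdadafbcceac')
  8 → (3, 'beefabdadafbcceac')
  9 → (19, 'c')
  10 → (15, 'cceac')
  11 → (16, 'ceac')
  12 → (1, 'dabeefabdadafbcceac')
  13 → (9, 'dadafbcceac')
  14 → (11, 'dafbcceac')
  15 → (17, 'eac')
  16 → (4, 'eefabdadafbcceac')
  17 → (5, 'efabdadafbcceac')
  18 → (6, 'fabdadafbcceac')
  19 → (13, 'fbcceac')

SA = [7, 2, 18, 0, 10, 12, 14, 8, 3, 19, 15, 16, 1, 9, 11, 17, 4, 5, 6, 13]
i: (SA[i-1],SA[i]) lcp shared
  1: (7,2) 2 'ab'
  2: (2,18) 1 'a'
  3: (18,0) 1 'a'
  4: (0,10) 3 'ada'
  5: (10,12) 1 'a'
  6: (12,14) 0 ''
  7: (14,8) 1 'b'
  8: (8,3) 1 'b'
  9: (3,19) 0 ''
  10: (19,15) 1 'c'
  11: (15,16) 1 'c'
  12: (16,1) 0 ''
  13: (1,9) 2 'da'
  14: (9,11) 2 'da'
  15: (11,17) 0 ''
  16: (17,4) 1 'e'
  17: (4,5) 1 'e'
  18: (5,6) 0 ''
  19: (6,13) 1 'f'

n(n+1)/2 = 20·21/2 = 210
Σ LCP = 0 + 2 + 1 + 1 + 3 + 1 + 0 + 1 + 1 + 0 + 1 + 1 + 0 + 2 + 2 + 0 + 1 + 1 + 0 + 1 = 19
distinct = 210 − 19 = 191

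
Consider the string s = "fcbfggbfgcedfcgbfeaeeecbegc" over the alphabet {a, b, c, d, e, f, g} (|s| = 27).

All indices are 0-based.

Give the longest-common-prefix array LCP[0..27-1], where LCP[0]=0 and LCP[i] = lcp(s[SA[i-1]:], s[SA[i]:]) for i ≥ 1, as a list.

sorted suffixes:
  #0 SA[0]=18  'aeeecbegc'
  #1 SA[1]=23  'begc'
  #2 SA[2]=15  'bfeaeeecbegc'
  #3 SA[3]=6  'bfgcedfcgbfeaeeecbegc'
  #4 SA[4]=2  'bfggbfgcedfcgbfeaeeecbegc'
  #5 SA[5]=26  'c'
  #6 SA[6]=22  'cbegc'
  #7 SA[7]=1  'cbfggbfgcedfcgbfeaeeecbegc'
  #8 SA[8]=9  'cedfcgbfeaeeecbegc'
  #9 SA[9]=13  'cgbfeaeeecbegc'
  #10 SA[10]=11  'dfcgbfeaeeecbegc'
  #11 SA[11]=17  'eaeeecbegc'
  #12 SA[12]=21  'ecbegc'
  #13 SA[13]=10  'edfcgbfeaeeecbegc'
  #14 SA[14]=20  'eecbegc'
  #15 SA[15]=19  'eeecbegc'
  #16 SA[16]=24  'egc'
  #17 SA[17]=0  'fcbfggbfgcedfcgbfeaeeecbegc'
  #18 SA[18]=12  'fcgbfeaeeecbegc'
  #19 SA[19]=16  'feaeeecbegc'
  #20 SA[20]=7  'fgcedfcgbfeaeeecbegc'
  #21 SA[21]=3  'fggbfgcedfcgbfeaeeecbegc'
  #22 SA[22]=14  'gbfeaeeecbegc'
  #23 SA[23]=5  'gbfgcedfcgbfeaeeecbegc'
  #24 SA[24]=25  'gc'
  #25 SA[25]=8  'gcedfcgbfeaeeecbegc'
  #26 SA[26]=4  'ggbfgcedfcgbfeaeeecbegc'

SA = [18, 23, 15, 6, 2, 26, 22, 1, 9, 13, 11, 17, 21, 10, 20, 19, 24, 0, 12, 16, 7, 3, 14, 5, 25, 8, 4]
[i] adj suffixes → lcp
  [1] 18/23 → 0 ('')
  [2] 23/15 → 1 ('b')
  [3] 15/6 → 2 ('bf')
  [4] 6/2 → 3 ('bfg')
  [5] 2/26 → 0 ('')
  [6] 26/22 → 1 ('c')
  [7] 22/1 → 2 ('cb')
  [8] 1/9 → 1 ('c')
  [9] 9/13 → 1 ('c')
  [10] 13/11 → 0 ('')
  [11] 11/17 → 0 ('')
  [12] 17/21 → 1 ('e')
  [13] 21/10 → 1 ('e')
  [14] 10/20 → 1 ('e')
  [15] 20/19 → 2 ('ee')
  [16] 19/24 → 1 ('e')
  [17] 24/0 → 0 ('')
  [18] 0/12 → 2 ('fc')
  [19] 12/16 → 1 ('f')
  [20] 16/7 → 1 ('f')
  [21] 7/3 → 2 ('fg')
  [22] 3/14 → 0 ('')
  [23] 14/5 → 3 ('gbf')
  [24] 5/25 → 1 ('g')
  [25] 25/8 → 2 ('gc')
  [26] 8/4 → 1 ('g')

[0, 0, 1, 2, 3, 0, 1, 2, 1, 1, 0, 0, 1, 1, 1, 2, 1, 0, 2, 1, 1, 2, 0, 3, 1, 2, 1]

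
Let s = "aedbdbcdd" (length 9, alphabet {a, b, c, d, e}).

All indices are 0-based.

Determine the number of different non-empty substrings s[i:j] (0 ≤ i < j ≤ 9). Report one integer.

rank | idx | suffix
   0 |   0 | aedbdbcdd
   1 |   5 | bcdd
   2 |   3 | bdbcdd
   3 |   6 | cdd
   4 |   8 | d
   5 |   4 | dbcdd
   6 |   2 | dbdbcdd
   7 |   7 | dd
   8 |   1 | edbdbcdd

SA = [0, 5, 3, 6, 8, 4, 2, 7, 1]
rank  pair      lcp
   1  s[0:],s[5:]  0  ''
   2  s[5:],s[3:]  1  'b'
   3  s[3:],s[6:]  0  ''
   4  s[6:],s[8:]  0  ''
   5  s[8:],s[4:]  1  'd'
   6  s[4:],s[2:]  2  'db'
   7  s[2:],s[7:]  1  'd'
   8  s[7:],s[1:]  0  ''

n(n+1)/2 = 9·10/2 = 45
Σ LCP = 0 + 0 + 1 + 0 + 0 + 1 + 2 + 1 + 0 = 5
distinct = 45 − 5 = 40

40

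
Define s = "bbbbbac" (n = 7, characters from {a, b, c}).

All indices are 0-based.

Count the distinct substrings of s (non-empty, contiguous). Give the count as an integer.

rank→(start, suffix):
  0 → (5, 'ac')
  1 → (4, 'bac')
  2 → (3, 'bbac')
  3 → (2, 'bbbac')
  4 → (1, 'bbbbac')
  5 → (0, 'bbbbbac')
  6 → (6, 'c')

SA = [5, 4, 3, 2, 1, 0, 6]
[i] adj suffixes → lcp
  [1] 5/4 → 0 ('')
  [2] 4/3 → 1 ('b')
  [3] 3/2 → 2 ('bb')
  [4] 2/1 → 3 ('bbb')
  [5] 1/0 → 4 ('bbbb')
  [6] 0/6 → 0 ('')

n(n+1)/2 = 7·8/2 = 28
Σ LCP = 0 + 0 + 1 + 2 + 3 + 4 + 0 = 10
distinct = 28 − 10 = 18

18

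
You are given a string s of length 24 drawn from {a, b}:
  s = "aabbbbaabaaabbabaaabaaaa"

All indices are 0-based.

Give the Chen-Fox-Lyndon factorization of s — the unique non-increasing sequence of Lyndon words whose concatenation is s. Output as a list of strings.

["aabbbb", "aab", "aaabbab", "aaab", "a", "a", "a", "a"]

emit factor 1: 'aabbbb' (i=0, period=6)
emit factor 2: 'aab' (i=6, period=3)
emit factor 3: 'aaabbab' (i=9, period=7)
emit factor 4: 'aaab' (i=16, period=4)
emit factor 5: 'a' (i=20, period=1)
emit factor 6: 'a' (i=21, period=1)
emit factor 7: 'a' (i=22, period=1)
emit factor 8: 'a' (i=23, period=1)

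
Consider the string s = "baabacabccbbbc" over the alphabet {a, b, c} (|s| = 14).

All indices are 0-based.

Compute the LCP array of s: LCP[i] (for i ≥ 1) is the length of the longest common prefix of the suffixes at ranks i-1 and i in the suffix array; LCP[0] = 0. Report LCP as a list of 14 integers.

[0, 1, 2, 1, 0, 2, 1, 2, 1, 2, 0, 1, 1, 1]

rank→(start, suffix):
  0 → (1, 'aabacabccbbbc')
  1 → (2, 'abacabccbbbc')
  2 → (6, 'abccbbbc')
  3 → (4, 'acabccbbbc')
  4 → (0, 'baabacabccbbbc')
  5 → (3, 'bacabccbbbc')
  6 → (10, 'bbbc')
  7 → (11, 'bbc')
  8 → (12, 'bc')
  9 → (7, 'bccbbbc')
  10 → (13, 'c')
  11 → (5, 'cabccbbbc')
  12 → (9, 'cbbbc')
  13 → (8, 'ccbbbc')

SA = [1, 2, 6, 4, 0, 3, 10, 11, 12, 7, 13, 5, 9, 8]
rank  pair      lcp
   1  s[1:],s[2:]  1  'a'
   2  s[2:],s[6:]  2  'ab'
   3  s[6:],s[4:]  1  'a'
   4  s[4:],s[0:]  0  ''
   5  s[0:],s[3:]  2  'ba'
   6  s[3:],s[10:]  1  'b'
   7  s[10:],s[11:]  2  'bb'
   8  s[11:],s[12:]  1  'b'
   9  s[12:],s[7:]  2  'bc'
  10  s[7:],s[13:]  0  ''
  11  s[13:],s[5:]  1  'c'
  12  s[5:],s[9:]  1  'c'
  13  s[9:],s[8:]  1  'c'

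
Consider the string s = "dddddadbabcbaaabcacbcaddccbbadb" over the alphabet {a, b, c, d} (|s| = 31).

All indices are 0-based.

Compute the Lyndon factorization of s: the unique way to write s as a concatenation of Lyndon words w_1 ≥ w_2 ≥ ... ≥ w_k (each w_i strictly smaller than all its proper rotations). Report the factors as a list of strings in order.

["d", "d", "d", "d", "d", "adb", "abcb", "aaabcacbcaddccbbadb"]

emit factor 1: 'd' (i=0, period=1)
emit factor 2: 'd' (i=1, period=1)
emit factor 3: 'd' (i=2, period=1)
emit factor 4: 'd' (i=3, period=1)
emit factor 5: 'd' (i=4, period=1)
emit factor 6: 'adb' (i=5, period=3)
emit factor 7: 'abcb' (i=8, period=4)
emit factor 8: 'aaabcacbcaddccbbadb' (i=12, period=19)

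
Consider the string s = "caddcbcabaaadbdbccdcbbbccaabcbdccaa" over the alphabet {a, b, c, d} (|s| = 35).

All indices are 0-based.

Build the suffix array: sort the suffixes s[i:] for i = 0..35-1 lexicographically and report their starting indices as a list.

[34, 33, 9, 25, 10, 7, 26, 11, 1, 8, 20, 21, 5, 27, 22, 15, 13, 29, 32, 24, 6, 0, 19, 4, 28, 31, 23, 16, 17, 14, 12, 18, 3, 30, 2]

sorted suffixes:
  #0 SA[0]=34  'a'
  #1 SA[1]=33  'aa'
  #2 SA[2]=9  'aaadbdbccdcbbbccaabcbdccaa'
  #3 SA[3]=25  'aabcbdccaa'
  #4 SA[4]=10  'aadbdbccdcbbbccaabcbdccaa'
  #5 SA[5]=7  'abaaadbdbccdcbbbccaabcbdccaa'
  #6 SA[6]=26  'abcbdccaa'
  #7 SA[7]=11  'adbdbccdcbbbccaabcbdccaa'
  #8 SA[8]=1  'addcbcabaaadbdbccdcbbbccaabcbdccaa'
  #9 SA[9]=8  'baaadbdbccdcbbbccaabcbdccaa'
  #10 SA[10]=20  'bbbccaabcbdccaa'
  #11 SA[11]=21  'bbccaabcbdccaa'
  #12 SA[12]=5  'bcabaaadbdbccdcbbbccaabcbdccaa'
  #13 SA[13]=27  'bcbdccaa'
  #14 SA[14]=22  'bccaabcbdccaa'
  #15 SA[15]=15  'bccdcbbbccaabcbdccaa'
  #16 SA[16]=13  'bdbccdcbbbccaabcbdccaa'
  #17 SA[17]=29  'bdccaa'
  #18 SA[18]=32  'caa'
  #19 SA[19]=24  'caabcbdccaa'
  #20 SA[20]=6  'cabaaadbdbccdcbbbccaabcbdccaa'
  #21 SA[21]=0  'caddcbcabaaadbdbccdcbbbccaabcbdccaa'
  #22 SA[22]=19  'cbbbccaabcbdccaa'
  #23 SA[23]=4  'cbcabaaadbdbccdcbbbccaabcbdccaa'
  #24 SA[24]=28  'cbdccaa'
  #25 SA[25]=31  'ccaa'
  #26 SA[26]=23  'ccaabcbdccaa'
  #27 SA[27]=16  'ccdcbbbccaabcbdccaa'
  #28 SA[28]=17  'cdcbbbccaabcbdccaa'
  #29 SA[29]=14  'dbccdcbbbccaabcbdccaa'
  #30 SA[30]=12  'dbdbccdcbbbccaabcbdccaa'
  #31 SA[31]=18  'dcbbbccaabcbdccaa'
  #32 SA[32]=3  'dcbcabaaadbdbccdcbbbccaabcbdccaa'
  #33 SA[33]=30  'dccaa'
  #34 SA[34]=2  'ddcbcabaaadbdbccdcbbbccaabcbdccaa'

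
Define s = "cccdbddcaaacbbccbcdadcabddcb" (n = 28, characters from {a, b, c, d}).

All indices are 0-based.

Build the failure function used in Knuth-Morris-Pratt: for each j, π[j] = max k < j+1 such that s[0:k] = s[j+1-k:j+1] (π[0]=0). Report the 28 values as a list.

[0, 1, 2, 0, 0, 0, 0, 1, 0, 0, 0, 1, 0, 0, 1, 2, 0, 1, 0, 0, 0, 1, 0, 0, 0, 0, 1, 0]

π[0] = 0
j=1 s[j]='c': π[1]=1 (border 'c')
j=2 s[j]='c': π[2]=2 (border 'cc')
j=3 s[j]='d': k: 2→1→0; π[3]=0 (border '')
j=4 s[j]='b': π[4]=0 (border '')
j=5 s[j]='d': π[5]=0 (border '')
j=6 s[j]='d': π[6]=0 (border '')
j=7 s[j]='c': π[7]=1 (border 'c')
j=8 s[j]='a': k: 1→0; π[8]=0 (border '')
j=9 s[j]='a': π[9]=0 (border '')
j=10 s[j]='a': π[10]=0 (border '')
j=11 s[j]='c': π[11]=1 (border 'c')
j=12 s[j]='b': k: 1→0; π[12]=0 (border '')
j=13 s[j]='b': π[13]=0 (border '')
j=14 s[j]='c': π[14]=1 (border 'c')
j=15 s[j]='c': π[15]=2 (border 'cc')
j=16 s[j]='b': k: 2→1→0; π[16]=0 (border '')
j=17 s[j]='c': π[17]=1 (border 'c')
j=18 s[j]='d': k: 1→0; π[18]=0 (border '')
j=19 s[j]='a': π[19]=0 (border '')
j=20 s[j]='d': π[20]=0 (border '')
j=21 s[j]='c': π[21]=1 (border 'c')
j=22 s[j]='a': k: 1→0; π[22]=0 (border '')
j=23 s[j]='b': π[23]=0 (border '')
j=24 s[j]='d': π[24]=0 (border '')
j=25 s[j]='d': π[25]=0 (border '')
j=26 s[j]='c': π[26]=1 (border 'c')
j=27 s[j]='b': k: 1→0; π[27]=0 (border '')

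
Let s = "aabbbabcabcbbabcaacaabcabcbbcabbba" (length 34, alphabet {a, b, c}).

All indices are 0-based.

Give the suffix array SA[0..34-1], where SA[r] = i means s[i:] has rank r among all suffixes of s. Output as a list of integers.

rank→(start, suffix):
  0 → (33, 'a')
  1 → (0, 'aabbbabcabcbbabcaacaabcabcbbcabbba')
  2 → (19, 'aabcabcbbcabbba')
  3 → (16, 'aacaabcabcbbcabbba')
  4 → (29, 'abbba')
  5 → (1, 'abbbabcabcbbabcaacaabcabcbbcabbba')
  6 → (13, 'abcaacaabcabcbbcabbba')
  7 → (5, 'abcabcbbabcaacaabcabcbbcabbba')
  8 → (20, 'abcabcbbcabbba')
  9 → (8, 'abcbbabcaacaabcabcbbcabbba')
  10 → (23, 'abcbbcabbba')
  11 → (17, 'acaabcabcbbcabbba')
  12 → (32, 'ba')
  13 → (12, 'babcaacaabcabcbbcabbba')
  14 → (4, 'babcabcbbabcaacaabcabcbbcabbba')
  15 → (31, 'bba')
  16 → (11, 'bbabcaacaabcabcbbcabbba')
  17 → (3, 'bbabcabcbbabcaacaabcabcbbcabbba')
  18 → (30, 'bbba')
  19 → (2, 'bbbabcabcbbabcaacaabcabcbbcabbba')
  20 → (26, 'bbcabbba')
  21 → (14, 'bcaacaabcabcbbcabbba')
  22 → (27, 'bcabbba')
  23 → (6, 'bcabcbbabcaacaabcabcbbcabbba')
  24 → (21, 'bcabcbbcabbba')
  25 → (9, 'bcbbabcaacaabcabcbbcabbba')
  26 → (24, 'bcbbcabbba')
  27 → (18, 'caabcabcbbcabbba')
  28 → (15, 'caacaabcabcbbcabbba')
  29 → (28, 'cabbba')
  30 → (7, 'cabcbbabcaacaabcabcbbcabbba')
  31 → (22, 'cabcbbcabbba')
  32 → (10, 'cbbabcaacaabcabcbbcabbba')
  33 → (25, 'cbbcabbba')

[33, 0, 19, 16, 29, 1, 13, 5, 20, 8, 23, 17, 32, 12, 4, 31, 11, 3, 30, 2, 26, 14, 27, 6, 21, 9, 24, 18, 15, 28, 7, 22, 10, 25]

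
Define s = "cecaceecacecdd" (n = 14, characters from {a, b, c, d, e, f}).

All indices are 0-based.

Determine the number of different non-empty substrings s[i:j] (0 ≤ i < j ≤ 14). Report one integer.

82

sorted suffixes:
  #0 SA[0]=8  'acecdd'
  #1 SA[1]=3  'aceecacecdd'
  #2 SA[2]=7  'cacecdd'
  #3 SA[3]=2  'caceecacecdd'
  #4 SA[4]=11  'cdd'
  #5 SA[5]=0  'cecaceecacecdd'
  #6 SA[6]=9  'cecdd'
  #7 SA[7]=4  'ceecacecdd'
  #8 SA[8]=13  'd'
  #9 SA[9]=12  'dd'
  #10 SA[10]=6  'ecacecdd'
  #11 SA[11]=1  'ecaceecacecdd'
  #12 SA[12]=10  'ecdd'
  #13 SA[13]=5  'eecacecdd'

SA = [8, 3, 7, 2, 11, 0, 9, 4, 13, 12, 6, 1, 10, 5]
[i] adj suffixes → lcp
  [1] 8/3 → 3 ('ace')
  [2] 3/7 → 0 ('')
  [3] 7/2 → 4 ('cace')
  [4] 2/11 → 1 ('c')
  [5] 11/0 → 1 ('c')
  [6] 0/9 → 3 ('cec')
  [7] 9/4 → 2 ('ce')
  [8] 4/13 → 0 ('')
  [9] 13/12 → 1 ('d')
  [10] 12/6 → 0 ('')
  [11] 6/1 → 5 ('ecace')
  [12] 1/10 → 2 ('ec')
  [13] 10/5 → 1 ('e')

n(n+1)/2 = 14·15/2 = 105
Σ LCP = 0 + 3 + 0 + 4 + 1 + 1 + 3 + 2 + 0 + 1 + 0 + 5 + 2 + 1 = 23
distinct = 105 − 23 = 82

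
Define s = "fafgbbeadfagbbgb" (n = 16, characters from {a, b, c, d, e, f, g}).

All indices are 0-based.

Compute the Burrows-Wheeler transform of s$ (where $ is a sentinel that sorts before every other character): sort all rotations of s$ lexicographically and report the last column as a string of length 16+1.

rank  rotation           last
    0  $fafgbbeadfagbbgb  b
    1  adfagbbgb$fafgbbe  e
    2  afgbbeadfagbbgb$f  f
    3  agbbgb$fafgbbeadf  f
    4  b$fafgbbeadfagbbg  g
    5  bbeadfagbbgb$fafg  g
    6  bbgb$fafgbbeadfag  g
    7  beadfagbbgb$fafgb  b
    8  bgb$fafgbbeadfagb  b
    9  dfagbbgb$fafgbbea  a
   10  eadfagbbgb$fafgbb  b
   11  fafgbbeadfagbbgb$  $
   12  fagbbgb$fafgbbead  d
   13  fgbbeadfagbbgb$fa  a
   14  gb$fafgbbeadfagbb  b
   15  gbbeadfagbbgb$faf  f
   16  gbbgb$fafgbbeadfa  a

beffgggbbab$dabfa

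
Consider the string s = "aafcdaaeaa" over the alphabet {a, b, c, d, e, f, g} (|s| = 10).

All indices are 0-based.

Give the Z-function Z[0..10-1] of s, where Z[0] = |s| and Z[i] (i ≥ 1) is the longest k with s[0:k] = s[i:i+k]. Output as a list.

Z[0]=10
i=1: outside box; Z[1]=1 scan→box=[1,2)
i=2: outside box; Z[2]=0
i=3: outside box; Z[3]=0
i=4: outside box; Z[4]=0
i=5: outside box; Z[5]=2 scan→box=[5,7)
i=6: min(r-i=1, Z[1]=1)=1; Z[6]=1
i=7: outside box; Z[7]=0
i=8: outside box; Z[8]=2 scan→box=[8,10)
i=9: min(r-i=1, Z[1]=1)=1; Z[9]=1

[10, 1, 0, 0, 0, 2, 1, 0, 2, 1]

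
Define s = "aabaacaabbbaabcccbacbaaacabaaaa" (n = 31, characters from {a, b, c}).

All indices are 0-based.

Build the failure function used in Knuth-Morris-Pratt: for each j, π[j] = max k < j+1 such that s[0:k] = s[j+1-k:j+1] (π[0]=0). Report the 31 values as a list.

[0, 1, 0, 1, 2, 0, 1, 2, 3, 0, 0, 1, 2, 3, 0, 0, 0, 0, 1, 0, 0, 1, 2, 2, 0, 1, 0, 1, 2, 2, 2]

π[0] = 0
j=1 s[j]='a': π[1]=1 (border 'a')
j=2 s[j]='b': k: 1→0; π[2]=0 (border '')
j=3 s[j]='a': π[3]=1 (border 'a')
j=4 s[j]='a': π[4]=2 (border 'aa')
j=5 s[j]='c': k: 2→1→0; π[5]=0 (border '')
j=6 s[j]='a': π[6]=1 (border 'a')
j=7 s[j]='a': π[7]=2 (border 'aa')
j=8 s[j]='b': π[8]=3 (border 'aab')
j=9 s[j]='b': k: 3→0; π[9]=0 (border '')
j=10 s[j]='b': π[10]=0 (border '')
j=11 s[j]='a': π[11]=1 (border 'a')
j=12 s[j]='a': π[12]=2 (border 'aa')
j=13 s[j]='b': π[13]=3 (border 'aab')
j=14 s[j]='c': k: 3→0; π[14]=0 (border '')
j=15 s[j]='c': π[15]=0 (border '')
j=16 s[j]='c': π[16]=0 (border '')
j=17 s[j]='b': π[17]=0 (border '')
j=18 s[j]='a': π[18]=1 (border 'a')
j=19 s[j]='c': k: 1→0; π[19]=0 (border '')
j=20 s[j]='b': π[20]=0 (border '')
j=21 s[j]='a': π[21]=1 (border 'a')
j=22 s[j]='a': π[22]=2 (border 'aa')
j=23 s[j]='a': k: 2→1; π[23]=2 (border 'aa')
j=24 s[j]='c': k: 2→1→0; π[24]=0 (border '')
j=25 s[j]='a': π[25]=1 (border 'a')
j=26 s[j]='b': k: 1→0; π[26]=0 (border '')
j=27 s[j]='a': π[27]=1 (border 'a')
j=28 s[j]='a': π[28]=2 (border 'aa')
j=29 s[j]='a': k: 2→1; π[29]=2 (border 'aa')
j=30 s[j]='a': k: 2→1; π[30]=2 (border 'aa')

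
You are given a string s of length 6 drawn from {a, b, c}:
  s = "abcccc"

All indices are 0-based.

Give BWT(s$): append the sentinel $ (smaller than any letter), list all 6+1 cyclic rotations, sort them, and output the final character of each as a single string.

c$acccb

rank  rotation last
    0  $abcccc  c
    1  abcccc$  $
    2  bcccc$a  a
    3  c$abccc  c
    4  cc$abcc  c
    5  ccc$abc  c
    6  cccc$ab  b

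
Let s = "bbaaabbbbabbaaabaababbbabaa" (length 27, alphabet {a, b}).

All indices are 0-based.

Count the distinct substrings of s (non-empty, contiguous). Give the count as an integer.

301

rank | idx | suffix
   0 |  26 | a
   1 |  25 | aa
   2 |  12 | aaabaababbbabaa
   3 |   2 | aaabbbbabbaaabaababbbabaa
   4 |  13 | aabaababbbabaa
   5 |  16 | aababbbabaa
   6 |   3 | aabbbbabbaaabaababbbabaa
   7 |  23 | abaa
   8 |  14 | abaababbbabaa
   9 |  17 | ababbbabaa
  10 |   9 | abbaaabaababbbabaa
  11 |  19 | abbbabaa
  12 |   4 | abbbbabbaaabaababbbabaa
  13 |  24 | baa
  14 |  11 | baaabaababbbabaa
  15 |   1 | baaabbbbabbaaabaababbbabaa
  16 |  15 | baababbbabaa
  17 |  22 | babaa
  18 |   8 | babbaaabaababbbabaa
  19 |  18 | babbbabaa
  20 |  10 | bbaaabaababbbabaa
  21 |   0 | bbaaabbbbabbaaabaababbbabaa
  22 |  21 | bbabaa
  23 |   7 | bbabbaaabaababbbabaa
  24 |  20 | bbbabaa
  25 |   6 | bbbabbaaabaababbbabaa
  26 |   5 | bbbbabbaaabaababbbabaa

SA = [26, 25, 12, 2, 13, 16, 3, 23, 14, 17, 9, 19, 4, 24, 11, 1, 15, 22, 8, 18, 10, 0, 21, 7, 20, 6, 5]
[i] adj suffixes → lcp
  [1] 26/25 → 1 ('a')
  [2] 25/12 → 2 ('aa')
  [3] 12/2 → 4 ('aaab')
  [4] 2/13 → 2 ('aa')
  [5] 13/16 → 4 ('aaba')
  [6] 16/3 → 3 ('aab')
  [7] 3/23 → 1 ('a')
  [8] 23/14 → 4 ('abaa')
  [9] 14/17 → 3 ('aba')
  [10] 17/9 → 2 ('ab')
  [11] 9/19 → 3 ('abb')
  [12] 19/4 → 4 ('abbb')
  [13] 4/24 → 0 ('')
  [14] 24/11 → 3 ('baa')
  [15] 11/1 → 5 ('baaab')
  [16] 1/15 → 3 ('baa')
  [17] 15/22 → 2 ('ba')
  [18] 22/8 → 3 ('bab')
  [19] 8/18 → 4 ('babb')
  [20] 18/10 → 1 ('b')
  [21] 10/0 → 6 ('bbaaab')
  [22] 0/21 → 3 ('bba')
  [23] 21/7 → 4 ('bbab')
  [24] 7/20 → 2 ('bb')
  [25] 20/6 → 5 ('bbbab')
  [26] 6/5 → 3 ('bbb')

n(n+1)/2 = 27·28/2 = 378
Σ LCP = 0 + 1 + 2 + 4 + 2 + 4 + 3 + 1 + 4 + 3 + 2 + 3 + 4 + 0 + 3 + 5 + 3 + 2 + 3 + 4 + 1 + 6 + 3 + 4 + 2 + 5 + 3 = 77
distinct = 378 − 77 = 301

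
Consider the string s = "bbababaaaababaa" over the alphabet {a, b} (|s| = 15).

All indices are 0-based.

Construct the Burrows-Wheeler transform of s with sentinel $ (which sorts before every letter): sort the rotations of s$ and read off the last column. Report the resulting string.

rank  rotation          last
    0  $bbababaaaababaa  a
    1  a$bbababaaaababa  a
    2  aa$bbababaaaabab  b
    3  aaaababaa$bbabab  b
    4  aaababaa$bbababa  a
    5  aababaa$bbababaa  a
    6  abaa$bbababaaaab  b
    7  abaaaababaa$bbab  b
    8  ababaa$bbababaaa  a
    9  ababaaaababaa$bb  b
   10  baa$bbababaaaaba  a
   11  baaaababaa$bbaba  a
   12  babaa$bbababaaaa  a
   13  babaaaababaa$bba  a
   14  bababaaaababaa$b  b
   15  bbababaaaababaa$  $

aabbaabbabaaaab$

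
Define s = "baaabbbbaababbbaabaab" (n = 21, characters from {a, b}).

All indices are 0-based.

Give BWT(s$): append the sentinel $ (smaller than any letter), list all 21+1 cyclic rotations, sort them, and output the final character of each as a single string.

rank  rotation                last
    0  $baaabbbbaababbbaabaab  b
    1  aaabbbbaababbbaabaab$b  b
    2  aab$baaabbbbaababbbaab  b
    3  aabaab$baaabbbbaababbb  b
    4  aababbbaabaab$baaabbbb  b
    5  aabbbbaababbbaabaab$ba  a
    6  ab$baaabbbbaababbbaaba  a
    7  abaab$baaabbbbaababbba  a
    8  ababbbaabaab$baaabbbba  a
    9  abbbaabaab$baaabbbbaab  b
   10  abbbbaababbbaabaab$baa  a
   11  b$baaabbbbaababbbaabaa  a
   12  baaabbbbaababbbaabaab$  $
   13  baab$baaabbbbaababbbaa  a
   14  baabaab$baaabbbbaababb  b
   15  baababbbaabaab$baaabbb  b
   16  babbbaabaab$baaabbbbaa  a
   17  bbaabaab$baaabbbbaabab  b
   18  bbaababbbaabaab$baaabb  b
   19  bbbaabaab$baaabbbbaaba  a
   20  bbbaababbbaabaab$baaab  b
   21  bbbbaababbbaabaab$baaa  a

bbbbbaaaabaa$abbabbaba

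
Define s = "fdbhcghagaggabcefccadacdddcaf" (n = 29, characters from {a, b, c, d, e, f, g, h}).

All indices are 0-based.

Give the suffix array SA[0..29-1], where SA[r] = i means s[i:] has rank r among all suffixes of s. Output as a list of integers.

sorted suffixes:
  #0 SA[0]=12  'abcefccadacdddcaf'
  #1 SA[1]=21  'acdddcaf'
  #2 SA[2]=19  'adacdddcaf'
  #3 SA[3]=27  'af'
  #4 SA[4]=7  'agaggabcefccadacdddcaf'
  #5 SA[5]=9  'aggabcefccadacdddcaf'
  #6 SA[6]=13  'bcefccadacdddcaf'
  #7 SA[7]=2  'bhcghagaggabcefccadacdddcaf'
  #8 SA[8]=18  'cadacdddcaf'
  #9 SA[9]=26  'caf'
  #10 SA[10]=17  'ccadacdddcaf'
  #11 SA[11]=22  'cdddcaf'
  #12 SA[12]=14  'cefccadacdddcaf'
  #13 SA[13]=4  'cghagaggabcefccadacdddcaf'
  #14 SA[14]=20  'dacdddcaf'
  #15 SA[15]=1  'dbhcghagaggabcefccadacdddcaf'
  #16 SA[16]=25  'dcaf'
  #17 SA[17]=24  'ddcaf'
  #18 SA[18]=23  'dddcaf'
  #19 SA[19]=15  'efccadacdddcaf'
  #20 SA[20]=28  'f'
  #21 SA[21]=16  'fccadacdddcaf'
  #22 SA[22]=0  'fdbhcghagaggabcefccadacdddcaf'
  #23 SA[23]=11  'gabcefccadacdddcaf'
  #24 SA[24]=8  'gaggabcefccadacdddcaf'
  #25 SA[25]=10  'ggabcefccadacdddcaf'
  #26 SA[26]=5  'ghagaggabcefccadacdddcaf'
  #27 SA[27]=6  'hagaggabcefccadacdddcaf'
  #28 SA[28]=3  'hcghagaggabcefccadacdddcaf'

[12, 21, 19, 27, 7, 9, 13, 2, 18, 26, 17, 22, 14, 4, 20, 1, 25, 24, 23, 15, 28, 16, 0, 11, 8, 10, 5, 6, 3]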